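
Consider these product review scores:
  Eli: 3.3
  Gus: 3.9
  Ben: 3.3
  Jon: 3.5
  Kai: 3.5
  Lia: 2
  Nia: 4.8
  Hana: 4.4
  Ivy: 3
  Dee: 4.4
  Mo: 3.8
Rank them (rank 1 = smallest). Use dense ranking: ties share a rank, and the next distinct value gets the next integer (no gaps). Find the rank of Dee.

7

Sorted (ascending): 2, 3, 3.3, 3.3, 3.5, 3.5, 3.8, 3.9, 4.4, 4.4, 4.8
The 2 values of 3.3 share dense rank 3.
The 2 values of 3.5 share dense rank 4.
The 2 values of 4.4 share dense rank 7.
Remaining distinct values take the next consecutive integers.
Dee has value 4.4 → rank 7.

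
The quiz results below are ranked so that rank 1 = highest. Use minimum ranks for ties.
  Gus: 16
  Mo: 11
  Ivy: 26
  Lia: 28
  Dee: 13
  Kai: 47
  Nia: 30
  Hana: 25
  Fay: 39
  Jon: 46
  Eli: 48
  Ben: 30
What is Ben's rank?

5

Sorted (descending): 48, 47, 46, 39, 30, 30, 28, 26, 25, 16, 13, 11
The 2 values of 30 occupy positions 5–6 → each gets rank 5.
Ben has value 30 → rank 5.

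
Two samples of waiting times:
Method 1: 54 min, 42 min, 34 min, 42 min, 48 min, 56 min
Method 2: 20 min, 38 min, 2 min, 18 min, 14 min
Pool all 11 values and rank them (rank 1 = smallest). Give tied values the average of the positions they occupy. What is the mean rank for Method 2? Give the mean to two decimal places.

3.20

Sorted (ascending): 2, 14, 18, 20, 34, 38, 42, 42, 48, 54, 56
The 2 values of 42 occupy positions 7–8 → average rank (7+8)/2 = 7.5.
Method 2 values → pooled ranks: 20→4, 38→6, 2→1, 18→3, 14→2
Mean rank = (4 + 6 + 1 + 3 + 2) / 5 = 3.20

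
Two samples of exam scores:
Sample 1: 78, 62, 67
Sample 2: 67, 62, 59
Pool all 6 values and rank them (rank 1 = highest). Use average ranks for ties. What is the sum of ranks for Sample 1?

Sorted (descending): 78, 67, 67, 62, 62, 59
The 2 values of 67 occupy positions 2–3 → average rank (2+3)/2 = 2.5.
The 2 values of 62 occupy positions 4–5 → average rank (4+5)/2 = 4.5.
Sample 1 values → pooled ranks: 78→1, 62→4.5, 67→2.5
Rank sum = 1 + 4.5 + 2.5 = 8

8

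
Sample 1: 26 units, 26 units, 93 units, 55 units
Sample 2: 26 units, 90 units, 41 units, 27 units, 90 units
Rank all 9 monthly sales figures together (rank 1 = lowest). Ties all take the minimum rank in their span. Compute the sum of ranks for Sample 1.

Sorted (ascending): 26, 26, 26, 27, 41, 55, 90, 90, 93
The 3 values of 26 occupy positions 1–3 → each gets rank 1.
The 2 values of 90 occupy positions 7–8 → each gets rank 7.
Sample 1 values → pooled ranks: 26→1, 26→1, 93→9, 55→6
Rank sum = 1 + 1 + 9 + 6 = 17

17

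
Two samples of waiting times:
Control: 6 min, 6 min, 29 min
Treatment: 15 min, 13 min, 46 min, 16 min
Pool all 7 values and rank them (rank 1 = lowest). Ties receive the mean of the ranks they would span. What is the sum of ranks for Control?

9

Sorted (ascending): 6, 6, 13, 15, 16, 29, 46
The 2 values of 6 occupy positions 1–2 → average rank (1+2)/2 = 1.5.
Control values → pooled ranks: 6→1.5, 6→1.5, 29→6
Rank sum = 1.5 + 1.5 + 6 = 9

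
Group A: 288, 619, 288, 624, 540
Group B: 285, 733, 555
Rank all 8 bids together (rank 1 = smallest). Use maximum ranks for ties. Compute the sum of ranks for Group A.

23

Sorted (ascending): 285, 288, 288, 540, 555, 619, 624, 733
The 2 values of 288 occupy positions 2–3 → each gets rank 3.
Group A values → pooled ranks: 288→3, 619→6, 288→3, 624→7, 540→4
Rank sum = 3 + 6 + 3 + 7 + 4 = 23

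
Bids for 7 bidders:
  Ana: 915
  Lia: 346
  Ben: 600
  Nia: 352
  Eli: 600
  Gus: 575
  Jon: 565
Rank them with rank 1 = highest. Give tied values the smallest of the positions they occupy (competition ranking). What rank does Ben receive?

2

Sorted (descending): 915, 600, 600, 575, 565, 352, 346
The 2 values of 600 occupy positions 2–3 → each gets rank 2.
Ben has value 600 → rank 2.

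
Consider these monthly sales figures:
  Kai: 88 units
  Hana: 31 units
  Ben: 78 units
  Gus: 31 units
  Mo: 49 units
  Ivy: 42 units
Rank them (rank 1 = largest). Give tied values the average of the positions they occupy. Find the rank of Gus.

5.5

Sorted (descending): 88, 78, 49, 42, 31, 31
The 2 values of 31 occupy positions 5–6 → average rank (5+6)/2 = 5.5.
Gus has value 31 units → rank 5.5.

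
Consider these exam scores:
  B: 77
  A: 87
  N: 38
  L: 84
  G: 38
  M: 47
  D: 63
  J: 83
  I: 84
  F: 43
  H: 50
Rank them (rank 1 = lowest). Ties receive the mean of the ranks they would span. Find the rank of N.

1.5

Sorted (ascending): 38, 38, 43, 47, 50, 63, 77, 83, 84, 84, 87
The 2 values of 38 occupy positions 1–2 → average rank (1+2)/2 = 1.5.
The 2 values of 84 occupy positions 9–10 → average rank (9+10)/2 = 9.5.
N has value 38 → rank 1.5.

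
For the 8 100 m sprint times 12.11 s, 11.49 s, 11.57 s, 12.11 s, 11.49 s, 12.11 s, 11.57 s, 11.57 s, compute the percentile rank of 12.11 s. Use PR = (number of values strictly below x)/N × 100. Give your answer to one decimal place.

62.5

N = 8.
Strictly below 12.11: 5. Equal to 12.11: 3.
PR = 5/8 × 100 = 62.5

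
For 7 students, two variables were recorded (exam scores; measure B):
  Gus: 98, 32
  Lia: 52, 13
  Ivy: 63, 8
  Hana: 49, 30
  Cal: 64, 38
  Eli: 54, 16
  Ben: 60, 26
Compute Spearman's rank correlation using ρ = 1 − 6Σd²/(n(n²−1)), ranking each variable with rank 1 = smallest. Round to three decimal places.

0.393

Ranks of variable 1: 7, 2, 5, 1, 6, 3, 4
Ranks of variable 2: 6, 2, 1, 5, 7, 3, 4
d = r₁ − r₂: 1, 0, 4, -4, -1, 0, 0
d²: 1, 0, 16, 16, 1, 0, 0; Σd² = 34
ρ = 1 − 6·34/(7·48) = 1 − 204/336 = 0.393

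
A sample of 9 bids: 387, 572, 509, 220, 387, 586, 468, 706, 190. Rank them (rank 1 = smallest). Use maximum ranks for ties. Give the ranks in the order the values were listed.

4, 7, 6, 2, 4, 8, 5, 9, 1

Sorted (ascending): 190, 220, 387, 387, 468, 509, 572, 586, 706
The 2 values of 387 occupy positions 3–4 → each gets rank 4.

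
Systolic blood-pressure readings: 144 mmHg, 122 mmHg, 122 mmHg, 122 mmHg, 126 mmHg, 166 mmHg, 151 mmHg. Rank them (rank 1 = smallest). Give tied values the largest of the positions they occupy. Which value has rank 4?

Sorted (ascending): 122, 122, 122, 126, 144, 151, 166
The 3 values of 122 occupy positions 1–3 → each gets rank 3.
Rank 4 → value 126.

126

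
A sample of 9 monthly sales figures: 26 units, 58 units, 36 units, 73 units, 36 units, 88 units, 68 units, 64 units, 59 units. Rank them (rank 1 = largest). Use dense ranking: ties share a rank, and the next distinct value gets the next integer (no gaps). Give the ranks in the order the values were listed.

8, 6, 7, 2, 7, 1, 3, 4, 5

Sorted (descending): 88, 73, 68, 64, 59, 58, 36, 36, 26
The 2 values of 36 share dense rank 7.
Remaining distinct values take the next consecutive integers.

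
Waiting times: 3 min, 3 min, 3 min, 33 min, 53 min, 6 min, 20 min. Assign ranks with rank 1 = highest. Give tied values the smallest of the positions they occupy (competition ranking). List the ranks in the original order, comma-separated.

5, 5, 5, 2, 1, 4, 3

Sorted (descending): 53, 33, 20, 6, 3, 3, 3
The 3 values of 3 occupy positions 5–7 → each gets rank 5.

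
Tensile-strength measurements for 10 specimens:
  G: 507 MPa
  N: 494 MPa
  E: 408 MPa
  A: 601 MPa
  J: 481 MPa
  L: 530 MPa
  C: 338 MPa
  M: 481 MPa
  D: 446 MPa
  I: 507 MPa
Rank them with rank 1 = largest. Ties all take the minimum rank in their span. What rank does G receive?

Sorted (descending): 601, 530, 507, 507, 494, 481, 481, 446, 408, 338
The 2 values of 507 occupy positions 3–4 → each gets rank 3.
The 2 values of 481 occupy positions 6–7 → each gets rank 6.
G has value 507 MPa → rank 3.

3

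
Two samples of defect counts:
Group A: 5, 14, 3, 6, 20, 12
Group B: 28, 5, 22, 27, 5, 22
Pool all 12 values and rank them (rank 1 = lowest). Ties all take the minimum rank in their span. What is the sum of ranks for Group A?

Sorted (ascending): 3, 5, 5, 5, 6, 12, 14, 20, 22, 22, 27, 28
The 3 values of 5 occupy positions 2–4 → each gets rank 2.
The 2 values of 22 occupy positions 9–10 → each gets rank 9.
Group A values → pooled ranks: 5→2, 14→7, 3→1, 6→5, 20→8, 12→6
Rank sum = 2 + 7 + 1 + 5 + 8 + 6 = 29

29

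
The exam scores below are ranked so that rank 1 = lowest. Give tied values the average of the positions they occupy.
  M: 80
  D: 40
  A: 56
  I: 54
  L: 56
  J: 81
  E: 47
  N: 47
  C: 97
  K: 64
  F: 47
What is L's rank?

Sorted (ascending): 40, 47, 47, 47, 54, 56, 56, 64, 80, 81, 97
The 3 values of 47 occupy positions 2–4 → average rank 3.
The 2 values of 56 occupy positions 6–7 → average rank (6+7)/2 = 6.5.
L has value 56 → rank 6.5.

6.5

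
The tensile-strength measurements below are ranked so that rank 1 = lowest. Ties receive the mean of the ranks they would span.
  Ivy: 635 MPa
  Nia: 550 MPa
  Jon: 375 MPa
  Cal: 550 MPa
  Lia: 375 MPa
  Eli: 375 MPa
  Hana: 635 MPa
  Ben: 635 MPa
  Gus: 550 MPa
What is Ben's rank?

8

Sorted (ascending): 375, 375, 375, 550, 550, 550, 635, 635, 635
The 3 values of 375 occupy positions 1–3 → average rank 2.
The 3 values of 550 occupy positions 4–6 → average rank 5.
The 3 values of 635 occupy positions 7–9 → average rank 8.
Ben has value 635 MPa → rank 8.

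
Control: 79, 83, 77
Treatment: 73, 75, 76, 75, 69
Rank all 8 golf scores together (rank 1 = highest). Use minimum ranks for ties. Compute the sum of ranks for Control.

Sorted (descending): 83, 79, 77, 76, 75, 75, 73, 69
The 2 values of 75 occupy positions 5–6 → each gets rank 5.
Control values → pooled ranks: 79→2, 83→1, 77→3
Rank sum = 2 + 1 + 3 = 6

6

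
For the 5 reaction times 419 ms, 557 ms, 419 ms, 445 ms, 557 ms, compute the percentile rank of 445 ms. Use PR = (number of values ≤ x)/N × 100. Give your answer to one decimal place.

60.0

N = 5.
Strictly below 445: 2. Equal to 445: 1.
PR = 3/5 × 100 = 60.0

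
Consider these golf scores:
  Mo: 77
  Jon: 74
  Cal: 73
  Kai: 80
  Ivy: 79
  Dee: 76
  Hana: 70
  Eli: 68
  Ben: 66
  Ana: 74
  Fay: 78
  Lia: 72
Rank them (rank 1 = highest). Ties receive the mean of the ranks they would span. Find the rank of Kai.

Sorted (descending): 80, 79, 78, 77, 76, 74, 74, 73, 72, 70, 68, 66
The 2 values of 74 occupy positions 6–7 → average rank (6+7)/2 = 6.5.
Kai has value 80 → rank 1.

1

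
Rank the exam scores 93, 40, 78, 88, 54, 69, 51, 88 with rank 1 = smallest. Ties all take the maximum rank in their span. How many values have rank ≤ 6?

5

Sorted (ascending): 40, 51, 54, 69, 78, 88, 88, 93
The 2 values of 88 occupy positions 6–7 → each gets rank 7.
Ranks ≤ 6: {1, 2, 3, 4, 5} → 5 values.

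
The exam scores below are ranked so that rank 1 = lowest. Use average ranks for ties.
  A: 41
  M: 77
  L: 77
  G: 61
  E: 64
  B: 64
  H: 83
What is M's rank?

Sorted (ascending): 41, 61, 64, 64, 77, 77, 83
The 2 values of 64 occupy positions 3–4 → average rank (3+4)/2 = 3.5.
The 2 values of 77 occupy positions 5–6 → average rank (5+6)/2 = 5.5.
M has value 77 → rank 5.5.

5.5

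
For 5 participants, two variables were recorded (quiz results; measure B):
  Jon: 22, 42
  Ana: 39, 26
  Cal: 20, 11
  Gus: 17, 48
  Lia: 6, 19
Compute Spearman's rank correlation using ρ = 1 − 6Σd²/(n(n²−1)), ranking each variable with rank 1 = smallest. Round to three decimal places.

Ranks of variable 1: 4, 5, 3, 2, 1
Ranks of variable 2: 4, 3, 1, 5, 2
d = r₁ − r₂: 0, 2, 2, -3, -1
d²: 0, 4, 4, 9, 1; Σd² = 18
ρ = 1 − 6·18/(5·24) = 1 − 108/120 = 0.100

0.100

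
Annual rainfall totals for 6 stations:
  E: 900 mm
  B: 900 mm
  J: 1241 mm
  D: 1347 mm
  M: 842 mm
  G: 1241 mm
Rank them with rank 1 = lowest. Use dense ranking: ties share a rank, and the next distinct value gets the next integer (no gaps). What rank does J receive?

Sorted (ascending): 842, 900, 900, 1241, 1241, 1347
The 2 values of 900 share dense rank 2.
The 2 values of 1241 share dense rank 3.
Remaining distinct values take the next consecutive integers.
J has value 1241 mm → rank 3.

3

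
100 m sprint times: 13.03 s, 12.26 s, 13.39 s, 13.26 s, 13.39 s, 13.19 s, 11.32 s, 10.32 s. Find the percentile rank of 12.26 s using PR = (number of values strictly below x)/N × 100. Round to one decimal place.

N = 8.
Strictly below 12.26: 2. Equal to 12.26: 1.
PR = 2/8 × 100 = 25.0

25.0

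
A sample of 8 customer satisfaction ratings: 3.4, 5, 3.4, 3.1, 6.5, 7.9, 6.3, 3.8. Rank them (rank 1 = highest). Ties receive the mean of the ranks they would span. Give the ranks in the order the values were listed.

6.5, 4, 6.5, 8, 2, 1, 3, 5

Sorted (descending): 7.9, 6.5, 6.3, 5, 3.8, 3.4, 3.4, 3.1
The 2 values of 3.4 occupy positions 6–7 → average rank (6+7)/2 = 6.5.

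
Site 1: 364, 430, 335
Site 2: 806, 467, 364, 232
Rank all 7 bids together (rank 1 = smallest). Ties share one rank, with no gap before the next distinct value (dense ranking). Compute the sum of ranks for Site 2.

15

Sorted (ascending): 232, 335, 364, 364, 430, 467, 806
The 2 values of 364 share dense rank 3.
Remaining distinct values take the next consecutive integers.
Site 2 values → pooled ranks: 806→6, 467→5, 364→3, 232→1
Rank sum = 6 + 5 + 3 + 1 = 15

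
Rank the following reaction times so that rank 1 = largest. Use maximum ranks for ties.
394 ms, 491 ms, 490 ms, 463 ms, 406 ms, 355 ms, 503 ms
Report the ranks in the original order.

Sorted (descending): 503, 491, 490, 463, 406, 394, 355
No ties — each value takes its position as its rank.

6, 2, 3, 4, 5, 7, 1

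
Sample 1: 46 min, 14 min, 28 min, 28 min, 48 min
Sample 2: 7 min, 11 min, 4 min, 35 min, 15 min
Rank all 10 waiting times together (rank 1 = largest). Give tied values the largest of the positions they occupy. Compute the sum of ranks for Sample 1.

Sorted (descending): 48, 46, 35, 28, 28, 15, 14, 11, 7, 4
The 2 values of 28 occupy positions 4–5 → each gets rank 5.
Sample 1 values → pooled ranks: 46→2, 14→7, 28→5, 28→5, 48→1
Rank sum = 2 + 7 + 5 + 5 + 1 = 20

20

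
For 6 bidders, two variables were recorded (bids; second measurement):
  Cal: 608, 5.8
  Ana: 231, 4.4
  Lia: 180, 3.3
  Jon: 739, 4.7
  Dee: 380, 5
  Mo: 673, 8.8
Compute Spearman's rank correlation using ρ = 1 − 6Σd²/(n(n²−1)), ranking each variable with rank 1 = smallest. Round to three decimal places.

Ranks of variable 1: 4, 2, 1, 6, 3, 5
Ranks of variable 2: 5, 2, 1, 3, 4, 6
d = r₁ − r₂: -1, 0, 0, 3, -1, -1
d²: 1, 0, 0, 9, 1, 1; Σd² = 12
ρ = 1 − 6·12/(6·35) = 1 − 72/210 = 0.657

0.657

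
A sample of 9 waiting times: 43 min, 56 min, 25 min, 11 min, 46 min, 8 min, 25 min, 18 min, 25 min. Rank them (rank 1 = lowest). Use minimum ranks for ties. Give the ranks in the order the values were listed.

7, 9, 4, 2, 8, 1, 4, 3, 4

Sorted (ascending): 8, 11, 18, 25, 25, 25, 43, 46, 56
The 3 values of 25 occupy positions 4–6 → each gets rank 4.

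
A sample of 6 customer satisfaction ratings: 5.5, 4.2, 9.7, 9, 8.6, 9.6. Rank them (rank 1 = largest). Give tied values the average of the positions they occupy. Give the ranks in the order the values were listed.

Sorted (descending): 9.7, 9.6, 9, 8.6, 5.5, 4.2
No ties — each value takes its position as its rank.

5, 6, 1, 3, 4, 2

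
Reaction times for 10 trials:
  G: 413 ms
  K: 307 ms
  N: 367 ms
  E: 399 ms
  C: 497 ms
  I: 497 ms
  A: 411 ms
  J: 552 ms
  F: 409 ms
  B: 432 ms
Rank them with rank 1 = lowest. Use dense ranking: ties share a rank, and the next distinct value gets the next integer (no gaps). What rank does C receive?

Sorted (ascending): 307, 367, 399, 409, 411, 413, 432, 497, 497, 552
The 2 values of 497 share dense rank 8.
Remaining distinct values take the next consecutive integers.
C has value 497 ms → rank 8.

8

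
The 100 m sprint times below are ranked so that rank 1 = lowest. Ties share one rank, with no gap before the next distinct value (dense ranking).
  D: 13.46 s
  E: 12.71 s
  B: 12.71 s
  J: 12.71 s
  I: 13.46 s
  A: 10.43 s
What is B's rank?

Sorted (ascending): 10.43, 12.71, 12.71, 12.71, 13.46, 13.46
The 3 values of 12.71 share dense rank 2.
The 2 values of 13.46 share dense rank 3.
Remaining distinct values take the next consecutive integers.
B has value 12.71 s → rank 2.

2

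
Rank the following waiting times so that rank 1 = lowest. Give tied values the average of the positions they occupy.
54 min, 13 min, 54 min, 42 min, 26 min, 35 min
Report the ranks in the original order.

Sorted (ascending): 13, 26, 35, 42, 54, 54
The 2 values of 54 occupy positions 5–6 → average rank (5+6)/2 = 5.5.

5.5, 1, 5.5, 4, 2, 3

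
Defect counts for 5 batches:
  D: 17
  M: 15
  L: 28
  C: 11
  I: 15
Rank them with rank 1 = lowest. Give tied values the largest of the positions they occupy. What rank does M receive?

3

Sorted (ascending): 11, 15, 15, 17, 28
The 2 values of 15 occupy positions 2–3 → each gets rank 3.
M has value 15 → rank 3.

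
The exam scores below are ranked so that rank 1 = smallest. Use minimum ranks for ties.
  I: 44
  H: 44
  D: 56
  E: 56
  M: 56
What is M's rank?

3

Sorted (ascending): 44, 44, 56, 56, 56
The 2 values of 44 occupy positions 1–2 → each gets rank 1.
The 3 values of 56 occupy positions 3–5 → each gets rank 3.
M has value 56 → rank 3.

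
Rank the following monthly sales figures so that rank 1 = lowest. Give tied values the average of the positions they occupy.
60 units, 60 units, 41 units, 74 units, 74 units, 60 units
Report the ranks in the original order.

Sorted (ascending): 41, 60, 60, 60, 74, 74
The 3 values of 60 occupy positions 2–4 → average rank 3.
The 2 values of 74 occupy positions 5–6 → average rank (5+6)/2 = 5.5.

3, 3, 1, 5.5, 5.5, 3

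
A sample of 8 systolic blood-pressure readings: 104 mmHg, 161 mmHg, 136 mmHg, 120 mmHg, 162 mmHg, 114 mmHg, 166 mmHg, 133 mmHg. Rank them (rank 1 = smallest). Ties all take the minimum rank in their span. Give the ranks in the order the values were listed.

1, 6, 5, 3, 7, 2, 8, 4

Sorted (ascending): 104, 114, 120, 133, 136, 161, 162, 166
No ties — each value takes its position as its rank.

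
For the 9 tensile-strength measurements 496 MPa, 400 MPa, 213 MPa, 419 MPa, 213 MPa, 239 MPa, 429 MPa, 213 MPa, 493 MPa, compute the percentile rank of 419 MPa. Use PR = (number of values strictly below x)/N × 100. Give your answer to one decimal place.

N = 9.
Strictly below 419: 5. Equal to 419: 1.
PR = 5/9 × 100 = 55.6

55.6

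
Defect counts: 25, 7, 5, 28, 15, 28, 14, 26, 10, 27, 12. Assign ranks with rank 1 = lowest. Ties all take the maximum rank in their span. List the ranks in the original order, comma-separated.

7, 2, 1, 11, 6, 11, 5, 8, 3, 9, 4

Sorted (ascending): 5, 7, 10, 12, 14, 15, 25, 26, 27, 28, 28
The 2 values of 28 occupy positions 10–11 → each gets rank 11.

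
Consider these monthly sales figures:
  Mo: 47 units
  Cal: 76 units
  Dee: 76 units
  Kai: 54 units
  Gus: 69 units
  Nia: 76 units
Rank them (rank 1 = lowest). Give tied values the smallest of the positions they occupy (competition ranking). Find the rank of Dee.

Sorted (ascending): 47, 54, 69, 76, 76, 76
The 3 values of 76 occupy positions 4–6 → each gets rank 4.
Dee has value 76 units → rank 4.

4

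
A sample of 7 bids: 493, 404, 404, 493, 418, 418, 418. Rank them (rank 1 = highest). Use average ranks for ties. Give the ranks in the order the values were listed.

Sorted (descending): 493, 493, 418, 418, 418, 404, 404
The 2 values of 493 occupy positions 1–2 → average rank (1+2)/2 = 1.5.
The 3 values of 418 occupy positions 3–5 → average rank 4.
The 2 values of 404 occupy positions 6–7 → average rank (6+7)/2 = 6.5.

1.5, 6.5, 6.5, 1.5, 4, 4, 4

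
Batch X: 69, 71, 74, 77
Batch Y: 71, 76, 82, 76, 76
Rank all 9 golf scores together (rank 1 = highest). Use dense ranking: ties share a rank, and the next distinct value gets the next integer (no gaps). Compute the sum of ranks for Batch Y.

Sorted (descending): 82, 77, 76, 76, 76, 74, 71, 71, 69
The 3 values of 76 share dense rank 3.
The 2 values of 71 share dense rank 5.
Remaining distinct values take the next consecutive integers.
Batch Y values → pooled ranks: 71→5, 76→3, 82→1, 76→3, 76→3
Rank sum = 5 + 3 + 1 + 3 + 3 = 15

15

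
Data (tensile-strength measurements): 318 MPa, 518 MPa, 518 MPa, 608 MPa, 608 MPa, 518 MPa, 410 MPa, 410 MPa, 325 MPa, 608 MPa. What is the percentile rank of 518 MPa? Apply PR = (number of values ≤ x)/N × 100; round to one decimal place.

N = 10.
Strictly below 518: 4. Equal to 518: 3.
PR = 7/10 × 100 = 70.0

70.0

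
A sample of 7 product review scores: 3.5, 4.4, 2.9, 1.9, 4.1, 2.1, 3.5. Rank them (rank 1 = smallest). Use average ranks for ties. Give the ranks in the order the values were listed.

Sorted (ascending): 1.9, 2.1, 2.9, 3.5, 3.5, 4.1, 4.4
The 2 values of 3.5 occupy positions 4–5 → average rank (4+5)/2 = 4.5.

4.5, 7, 3, 1, 6, 2, 4.5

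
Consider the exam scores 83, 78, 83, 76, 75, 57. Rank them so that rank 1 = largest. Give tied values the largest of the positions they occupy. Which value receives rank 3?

Sorted (descending): 83, 83, 78, 76, 75, 57
The 2 values of 83 occupy positions 1–2 → each gets rank 2.
Rank 3 → value 78.

78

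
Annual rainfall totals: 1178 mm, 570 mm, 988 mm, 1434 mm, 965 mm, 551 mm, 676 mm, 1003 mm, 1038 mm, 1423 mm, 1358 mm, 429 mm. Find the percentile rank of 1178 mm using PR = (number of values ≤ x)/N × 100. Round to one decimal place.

75.0

N = 12.
Strictly below 1178: 8. Equal to 1178: 1.
PR = 9/12 × 100 = 75.0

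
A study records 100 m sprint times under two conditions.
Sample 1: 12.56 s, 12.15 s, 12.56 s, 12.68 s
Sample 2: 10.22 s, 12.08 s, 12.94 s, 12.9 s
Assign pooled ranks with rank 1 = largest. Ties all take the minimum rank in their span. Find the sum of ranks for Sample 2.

Sorted (descending): 12.94, 12.9, 12.68, 12.56, 12.56, 12.15, 12.08, 10.22
The 2 values of 12.56 occupy positions 4–5 → each gets rank 4.
Sample 2 values → pooled ranks: 10.22→8, 12.08→7, 12.94→1, 12.9→2
Rank sum = 8 + 7 + 1 + 2 = 18

18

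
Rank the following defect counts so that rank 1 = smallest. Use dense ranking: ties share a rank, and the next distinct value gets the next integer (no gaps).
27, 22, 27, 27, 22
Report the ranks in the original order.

2, 1, 2, 2, 1

Sorted (ascending): 22, 22, 27, 27, 27
The 2 values of 22 share dense rank 1.
The 3 values of 27 share dense rank 2.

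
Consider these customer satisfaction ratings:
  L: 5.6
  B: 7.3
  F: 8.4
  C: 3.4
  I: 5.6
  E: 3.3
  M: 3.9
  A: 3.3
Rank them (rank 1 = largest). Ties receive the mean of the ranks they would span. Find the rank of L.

3.5

Sorted (descending): 8.4, 7.3, 5.6, 5.6, 3.9, 3.4, 3.3, 3.3
The 2 values of 5.6 occupy positions 3–4 → average rank (3+4)/2 = 3.5.
The 2 values of 3.3 occupy positions 7–8 → average rank (7+8)/2 = 7.5.
L has value 5.6 → rank 3.5.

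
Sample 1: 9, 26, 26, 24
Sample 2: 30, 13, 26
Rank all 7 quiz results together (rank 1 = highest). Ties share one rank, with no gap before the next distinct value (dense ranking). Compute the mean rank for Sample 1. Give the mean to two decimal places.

3.00

Sorted (descending): 30, 26, 26, 26, 24, 13, 9
The 3 values of 26 share dense rank 2.
Remaining distinct values take the next consecutive integers.
Sample 1 values → pooled ranks: 9→5, 26→2, 26→2, 24→3
Mean rank = (5 + 2 + 2 + 3) / 4 = 3.00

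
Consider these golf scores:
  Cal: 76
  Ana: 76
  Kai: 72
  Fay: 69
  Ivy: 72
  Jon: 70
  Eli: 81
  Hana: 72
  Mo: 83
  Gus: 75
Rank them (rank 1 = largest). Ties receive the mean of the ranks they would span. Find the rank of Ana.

3.5

Sorted (descending): 83, 81, 76, 76, 75, 72, 72, 72, 70, 69
The 2 values of 76 occupy positions 3–4 → average rank (3+4)/2 = 3.5.
The 3 values of 72 occupy positions 6–8 → average rank 7.
Ana has value 76 → rank 3.5.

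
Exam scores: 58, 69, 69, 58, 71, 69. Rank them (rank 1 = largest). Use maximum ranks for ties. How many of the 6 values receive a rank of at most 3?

1

Sorted (descending): 71, 69, 69, 69, 58, 58
The 3 values of 69 occupy positions 2–4 → each gets rank 4.
The 2 values of 58 occupy positions 5–6 → each gets rank 6.
Ranks ≤ 3: {1} → 1 value.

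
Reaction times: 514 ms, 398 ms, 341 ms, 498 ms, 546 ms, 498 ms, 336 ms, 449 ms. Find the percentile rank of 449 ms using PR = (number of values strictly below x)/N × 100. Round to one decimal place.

37.5

N = 8.
Strictly below 449: 3. Equal to 449: 1.
PR = 3/8 × 100 = 37.5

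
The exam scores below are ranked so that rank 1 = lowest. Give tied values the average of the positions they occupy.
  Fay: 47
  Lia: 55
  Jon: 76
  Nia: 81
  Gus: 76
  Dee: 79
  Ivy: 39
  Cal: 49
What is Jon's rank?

5.5

Sorted (ascending): 39, 47, 49, 55, 76, 76, 79, 81
The 2 values of 76 occupy positions 5–6 → average rank (5+6)/2 = 5.5.
Jon has value 76 → rank 5.5.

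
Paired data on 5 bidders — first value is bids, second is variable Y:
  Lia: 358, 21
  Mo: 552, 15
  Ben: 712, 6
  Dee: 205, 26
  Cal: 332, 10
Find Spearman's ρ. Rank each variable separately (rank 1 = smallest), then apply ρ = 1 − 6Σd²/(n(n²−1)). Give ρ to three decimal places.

Ranks of variable 1: 3, 4, 5, 1, 2
Ranks of variable 2: 4, 3, 1, 5, 2
d = r₁ − r₂: -1, 1, 4, -4, 0
d²: 1, 1, 16, 16, 0; Σd² = 34
ρ = 1 − 6·34/(5·24) = 1 − 204/120 = -0.700

-0.700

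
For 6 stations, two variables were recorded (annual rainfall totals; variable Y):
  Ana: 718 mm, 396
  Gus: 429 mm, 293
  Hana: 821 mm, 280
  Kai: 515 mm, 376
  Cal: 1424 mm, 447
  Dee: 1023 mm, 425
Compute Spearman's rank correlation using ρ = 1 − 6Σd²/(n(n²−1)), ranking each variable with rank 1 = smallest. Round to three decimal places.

Ranks of variable 1: 3, 1, 4, 2, 6, 5
Ranks of variable 2: 4, 2, 1, 3, 6, 5
d = r₁ − r₂: -1, -1, 3, -1, 0, 0
d²: 1, 1, 9, 1, 0, 0; Σd² = 12
ρ = 1 − 6·12/(6·35) = 1 − 72/210 = 0.657

0.657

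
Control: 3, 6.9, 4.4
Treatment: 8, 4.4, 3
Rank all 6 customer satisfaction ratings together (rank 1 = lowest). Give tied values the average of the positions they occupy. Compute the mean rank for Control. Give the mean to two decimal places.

Sorted (ascending): 3, 3, 4.4, 4.4, 6.9, 8
The 2 values of 3 occupy positions 1–2 → average rank (1+2)/2 = 1.5.
The 2 values of 4.4 occupy positions 3–4 → average rank (3+4)/2 = 3.5.
Control values → pooled ranks: 3→1.5, 6.9→5, 4.4→3.5
Mean rank = (1.5 + 5 + 3.5) / 3 = 3.33

3.33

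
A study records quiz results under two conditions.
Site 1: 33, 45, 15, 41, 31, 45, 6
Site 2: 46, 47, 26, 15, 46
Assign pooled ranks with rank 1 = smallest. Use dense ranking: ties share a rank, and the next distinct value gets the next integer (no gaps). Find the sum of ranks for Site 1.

32

Sorted (ascending): 6, 15, 15, 26, 31, 33, 41, 45, 45, 46, 46, 47
The 2 values of 15 share dense rank 2.
The 2 values of 45 share dense rank 7.
The 2 values of 46 share dense rank 8.
Remaining distinct values take the next consecutive integers.
Site 1 values → pooled ranks: 33→5, 45→7, 15→2, 41→6, 31→4, 45→7, 6→1
Rank sum = 5 + 7 + 2 + 6 + 4 + 7 + 1 = 32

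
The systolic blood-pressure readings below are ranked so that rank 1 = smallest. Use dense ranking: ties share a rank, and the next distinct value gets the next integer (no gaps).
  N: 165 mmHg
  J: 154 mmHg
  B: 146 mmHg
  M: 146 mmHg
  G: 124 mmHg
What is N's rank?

4

Sorted (ascending): 124, 146, 146, 154, 165
The 2 values of 146 share dense rank 2.
Remaining distinct values take the next consecutive integers.
N has value 165 mmHg → rank 4.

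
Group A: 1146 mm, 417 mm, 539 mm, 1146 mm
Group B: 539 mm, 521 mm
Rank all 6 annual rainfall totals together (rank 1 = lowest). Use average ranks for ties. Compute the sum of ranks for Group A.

15.5

Sorted (ascending): 417, 521, 539, 539, 1146, 1146
The 2 values of 539 occupy positions 3–4 → average rank (3+4)/2 = 3.5.
The 2 values of 1146 occupy positions 5–6 → average rank (5+6)/2 = 5.5.
Group A values → pooled ranks: 1146→5.5, 417→1, 539→3.5, 1146→5.5
Rank sum = 5.5 + 1 + 3.5 + 5.5 = 15.5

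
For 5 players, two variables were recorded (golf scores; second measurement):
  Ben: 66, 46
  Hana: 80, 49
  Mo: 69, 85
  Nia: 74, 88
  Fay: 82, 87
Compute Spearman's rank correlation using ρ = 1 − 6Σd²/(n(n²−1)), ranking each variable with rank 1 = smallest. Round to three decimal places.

0.500

Ranks of variable 1: 1, 4, 2, 3, 5
Ranks of variable 2: 1, 2, 3, 5, 4
d = r₁ − r₂: 0, 2, -1, -2, 1
d²: 0, 4, 1, 4, 1; Σd² = 10
ρ = 1 − 6·10/(5·24) = 1 − 60/120 = 0.500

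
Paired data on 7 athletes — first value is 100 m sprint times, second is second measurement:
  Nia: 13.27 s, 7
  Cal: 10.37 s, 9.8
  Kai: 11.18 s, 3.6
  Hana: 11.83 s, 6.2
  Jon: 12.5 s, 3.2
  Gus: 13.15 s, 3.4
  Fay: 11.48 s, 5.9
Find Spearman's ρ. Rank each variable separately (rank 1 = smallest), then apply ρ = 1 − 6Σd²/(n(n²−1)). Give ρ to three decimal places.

-0.286

Ranks of variable 1: 7, 1, 2, 4, 5, 6, 3
Ranks of variable 2: 6, 7, 3, 5, 1, 2, 4
d = r₁ − r₂: 1, -6, -1, -1, 4, 4, -1
d²: 1, 36, 1, 1, 16, 16, 1; Σd² = 72
ρ = 1 − 6·72/(7·48) = 1 − 432/336 = -0.286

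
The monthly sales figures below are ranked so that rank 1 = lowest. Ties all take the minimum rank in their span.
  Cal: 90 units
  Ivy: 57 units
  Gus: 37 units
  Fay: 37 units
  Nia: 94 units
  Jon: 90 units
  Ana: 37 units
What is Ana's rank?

Sorted (ascending): 37, 37, 37, 57, 90, 90, 94
The 3 values of 37 occupy positions 1–3 → each gets rank 1.
The 2 values of 90 occupy positions 5–6 → each gets rank 5.
Ana has value 37 units → rank 1.

1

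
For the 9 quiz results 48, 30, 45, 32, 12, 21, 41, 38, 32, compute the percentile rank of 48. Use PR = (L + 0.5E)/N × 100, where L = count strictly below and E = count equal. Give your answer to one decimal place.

N = 9.
Strictly below 48: 8. Equal to 48: 1.
PR = (8 + 0.5·1)/9 × 100 = 94.4

94.4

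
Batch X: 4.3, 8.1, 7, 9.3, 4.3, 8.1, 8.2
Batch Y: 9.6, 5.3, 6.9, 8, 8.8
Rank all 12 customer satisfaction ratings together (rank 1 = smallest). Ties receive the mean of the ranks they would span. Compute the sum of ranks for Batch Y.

35

Sorted (ascending): 4.3, 4.3, 5.3, 6.9, 7, 8, 8.1, 8.1, 8.2, 8.8, 9.3, 9.6
The 2 values of 4.3 occupy positions 1–2 → average rank (1+2)/2 = 1.5.
The 2 values of 8.1 occupy positions 7–8 → average rank (7+8)/2 = 7.5.
Batch Y values → pooled ranks: 9.6→12, 5.3→3, 6.9→4, 8→6, 8.8→10
Rank sum = 12 + 3 + 4 + 6 + 10 = 35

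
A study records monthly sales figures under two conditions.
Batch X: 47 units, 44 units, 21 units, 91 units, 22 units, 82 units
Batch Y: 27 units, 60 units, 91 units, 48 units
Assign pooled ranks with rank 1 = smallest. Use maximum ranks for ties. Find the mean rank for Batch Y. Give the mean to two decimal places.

Sorted (ascending): 21, 22, 27, 44, 47, 48, 60, 82, 91, 91
The 2 values of 91 occupy positions 9–10 → each gets rank 10.
Batch Y values → pooled ranks: 27→3, 60→7, 91→10, 48→6
Mean rank = (3 + 7 + 10 + 6) / 4 = 6.50

6.50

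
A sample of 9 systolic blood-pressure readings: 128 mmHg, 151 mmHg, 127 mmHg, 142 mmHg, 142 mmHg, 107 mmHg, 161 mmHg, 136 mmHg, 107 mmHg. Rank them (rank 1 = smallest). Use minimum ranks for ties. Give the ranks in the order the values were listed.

Sorted (ascending): 107, 107, 127, 128, 136, 142, 142, 151, 161
The 2 values of 107 occupy positions 1–2 → each gets rank 1.
The 2 values of 142 occupy positions 6–7 → each gets rank 6.

4, 8, 3, 6, 6, 1, 9, 5, 1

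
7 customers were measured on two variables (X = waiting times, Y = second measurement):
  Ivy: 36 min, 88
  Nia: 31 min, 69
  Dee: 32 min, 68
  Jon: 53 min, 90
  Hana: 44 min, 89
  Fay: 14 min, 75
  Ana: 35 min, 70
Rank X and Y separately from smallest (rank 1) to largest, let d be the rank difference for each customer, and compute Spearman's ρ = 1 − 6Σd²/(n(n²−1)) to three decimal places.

0.750

Ranks of variable 1: 5, 2, 3, 7, 6, 1, 4
Ranks of variable 2: 5, 2, 1, 7, 6, 4, 3
d = r₁ − r₂: 0, 0, 2, 0, 0, -3, 1
d²: 0, 0, 4, 0, 0, 9, 1; Σd² = 14
ρ = 1 − 6·14/(7·48) = 1 − 84/336 = 0.750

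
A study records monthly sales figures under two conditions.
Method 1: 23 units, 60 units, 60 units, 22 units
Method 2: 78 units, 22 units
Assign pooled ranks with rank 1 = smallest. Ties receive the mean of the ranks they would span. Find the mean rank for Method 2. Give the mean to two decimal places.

Sorted (ascending): 22, 22, 23, 60, 60, 78
The 2 values of 22 occupy positions 1–2 → average rank (1+2)/2 = 1.5.
The 2 values of 60 occupy positions 4–5 → average rank (4+5)/2 = 4.5.
Method 2 values → pooled ranks: 78→6, 22→1.5
Mean rank = (6 + 1.5) / 2 = 3.75

3.75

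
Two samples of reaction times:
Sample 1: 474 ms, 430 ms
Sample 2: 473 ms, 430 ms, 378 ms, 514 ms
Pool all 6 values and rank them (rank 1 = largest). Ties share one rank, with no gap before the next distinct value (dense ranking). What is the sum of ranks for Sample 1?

6

Sorted (descending): 514, 474, 473, 430, 430, 378
The 2 values of 430 share dense rank 4.
Remaining distinct values take the next consecutive integers.
Sample 1 values → pooled ranks: 474→2, 430→4
Rank sum = 2 + 4 = 6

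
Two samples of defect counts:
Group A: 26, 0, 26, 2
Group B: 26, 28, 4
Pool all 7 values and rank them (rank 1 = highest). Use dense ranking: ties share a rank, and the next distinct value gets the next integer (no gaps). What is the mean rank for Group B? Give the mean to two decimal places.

Sorted (descending): 28, 26, 26, 26, 4, 2, 0
The 3 values of 26 share dense rank 2.
Remaining distinct values take the next consecutive integers.
Group B values → pooled ranks: 26→2, 28→1, 4→3
Mean rank = (2 + 1 + 3) / 3 = 2.00

2.00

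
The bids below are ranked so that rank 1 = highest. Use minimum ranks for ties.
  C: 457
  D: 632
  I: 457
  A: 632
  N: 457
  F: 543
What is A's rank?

Sorted (descending): 632, 632, 543, 457, 457, 457
The 2 values of 632 occupy positions 1–2 → each gets rank 1.
The 3 values of 457 occupy positions 4–6 → each gets rank 4.
A has value 632 → rank 1.

1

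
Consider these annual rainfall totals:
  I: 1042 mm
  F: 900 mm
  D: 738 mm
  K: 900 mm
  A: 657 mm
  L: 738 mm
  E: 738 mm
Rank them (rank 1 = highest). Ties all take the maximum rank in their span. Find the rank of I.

Sorted (descending): 1042, 900, 900, 738, 738, 738, 657
The 2 values of 900 occupy positions 2–3 → each gets rank 3.
The 3 values of 738 occupy positions 4–6 → each gets rank 6.
I has value 1042 mm → rank 1.

1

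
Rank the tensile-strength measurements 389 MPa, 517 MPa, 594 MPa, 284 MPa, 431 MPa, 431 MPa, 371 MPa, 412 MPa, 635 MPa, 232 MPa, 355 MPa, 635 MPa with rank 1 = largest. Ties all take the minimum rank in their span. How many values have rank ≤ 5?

Sorted (descending): 635, 635, 594, 517, 431, 431, 412, 389, 371, 355, 284, 232
The 2 values of 635 occupy positions 1–2 → each gets rank 1.
The 2 values of 431 occupy positions 5–6 → each gets rank 5.
Ranks ≤ 5: {1, 1, 3, 4, 5, 5} → 6 values.

6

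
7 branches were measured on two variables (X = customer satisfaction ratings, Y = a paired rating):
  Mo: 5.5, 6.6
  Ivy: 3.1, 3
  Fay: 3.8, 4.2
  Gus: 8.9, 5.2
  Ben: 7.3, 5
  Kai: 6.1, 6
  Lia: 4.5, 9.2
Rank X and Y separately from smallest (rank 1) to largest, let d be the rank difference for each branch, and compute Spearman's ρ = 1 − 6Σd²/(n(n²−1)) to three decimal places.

Ranks of variable 1: 4, 1, 2, 7, 6, 5, 3
Ranks of variable 2: 6, 1, 2, 4, 3, 5, 7
d = r₁ − r₂: -2, 0, 0, 3, 3, 0, -4
d²: 4, 0, 0, 9, 9, 0, 16; Σd² = 38
ρ = 1 − 6·38/(7·48) = 1 − 228/336 = 0.321

0.321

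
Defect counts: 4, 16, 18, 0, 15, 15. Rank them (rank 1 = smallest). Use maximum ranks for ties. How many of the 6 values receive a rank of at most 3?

Sorted (ascending): 0, 4, 15, 15, 16, 18
The 2 values of 15 occupy positions 3–4 → each gets rank 4.
Ranks ≤ 3: {1, 2} → 2 values.

2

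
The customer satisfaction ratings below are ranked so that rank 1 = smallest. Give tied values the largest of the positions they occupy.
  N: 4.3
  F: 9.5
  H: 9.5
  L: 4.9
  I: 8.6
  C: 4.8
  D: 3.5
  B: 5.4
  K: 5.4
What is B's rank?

6

Sorted (ascending): 3.5, 4.3, 4.8, 4.9, 5.4, 5.4, 8.6, 9.5, 9.5
The 2 values of 5.4 occupy positions 5–6 → each gets rank 6.
The 2 values of 9.5 occupy positions 8–9 → each gets rank 9.
B has value 5.4 → rank 6.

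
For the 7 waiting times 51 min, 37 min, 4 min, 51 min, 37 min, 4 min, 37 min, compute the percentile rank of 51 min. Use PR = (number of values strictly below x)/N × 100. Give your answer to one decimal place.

N = 7.
Strictly below 51: 5. Equal to 51: 2.
PR = 5/7 × 100 = 71.4

71.4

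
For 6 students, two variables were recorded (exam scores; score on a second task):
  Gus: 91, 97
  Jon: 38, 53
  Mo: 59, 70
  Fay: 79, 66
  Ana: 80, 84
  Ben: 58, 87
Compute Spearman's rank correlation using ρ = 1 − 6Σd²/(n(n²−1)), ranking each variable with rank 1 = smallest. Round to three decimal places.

Ranks of variable 1: 6, 1, 3, 4, 5, 2
Ranks of variable 2: 6, 1, 3, 2, 4, 5
d = r₁ − r₂: 0, 0, 0, 2, 1, -3
d²: 0, 0, 0, 4, 1, 9; Σd² = 14
ρ = 1 − 6·14/(6·35) = 1 − 84/210 = 0.600

0.600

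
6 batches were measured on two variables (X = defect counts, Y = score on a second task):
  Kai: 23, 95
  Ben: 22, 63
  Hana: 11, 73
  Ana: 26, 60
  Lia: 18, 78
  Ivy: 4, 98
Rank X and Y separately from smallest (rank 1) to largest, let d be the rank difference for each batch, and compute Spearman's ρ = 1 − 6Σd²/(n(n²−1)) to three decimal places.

-0.600

Ranks of variable 1: 5, 4, 2, 6, 3, 1
Ranks of variable 2: 5, 2, 3, 1, 4, 6
d = r₁ − r₂: 0, 2, -1, 5, -1, -5
d²: 0, 4, 1, 25, 1, 25; Σd² = 56
ρ = 1 − 6·56/(6·35) = 1 − 336/210 = -0.600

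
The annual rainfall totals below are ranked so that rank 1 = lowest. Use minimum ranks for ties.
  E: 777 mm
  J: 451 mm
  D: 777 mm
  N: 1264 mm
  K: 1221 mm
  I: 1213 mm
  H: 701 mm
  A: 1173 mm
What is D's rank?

3

Sorted (ascending): 451, 701, 777, 777, 1173, 1213, 1221, 1264
The 2 values of 777 occupy positions 3–4 → each gets rank 3.
D has value 777 mm → rank 3.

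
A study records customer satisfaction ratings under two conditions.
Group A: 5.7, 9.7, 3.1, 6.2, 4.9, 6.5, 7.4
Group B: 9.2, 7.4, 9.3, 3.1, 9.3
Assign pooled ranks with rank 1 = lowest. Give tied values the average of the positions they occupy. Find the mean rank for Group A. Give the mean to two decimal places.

5.57

Sorted (ascending): 3.1, 3.1, 4.9, 5.7, 6.2, 6.5, 7.4, 7.4, 9.2, 9.3, 9.3, 9.7
The 2 values of 3.1 occupy positions 1–2 → average rank (1+2)/2 = 1.5.
The 2 values of 7.4 occupy positions 7–8 → average rank (7+8)/2 = 7.5.
The 2 values of 9.3 occupy positions 10–11 → average rank (10+11)/2 = 10.5.
Group A values → pooled ranks: 5.7→4, 9.7→12, 3.1→1.5, 6.2→5, 4.9→3, 6.5→6, 7.4→7.5
Mean rank = (4 + 12 + 1.5 + 5 + 3 + 6 + 7.5) / 7 = 5.57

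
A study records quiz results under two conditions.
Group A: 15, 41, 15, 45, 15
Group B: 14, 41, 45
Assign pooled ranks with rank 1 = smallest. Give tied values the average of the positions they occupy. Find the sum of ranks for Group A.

22

Sorted (ascending): 14, 15, 15, 15, 41, 41, 45, 45
The 3 values of 15 occupy positions 2–4 → average rank 3.
The 2 values of 41 occupy positions 5–6 → average rank (5+6)/2 = 5.5.
The 2 values of 45 occupy positions 7–8 → average rank (7+8)/2 = 7.5.
Group A values → pooled ranks: 15→3, 41→5.5, 15→3, 45→7.5, 15→3
Rank sum = 3 + 5.5 + 3 + 7.5 + 3 = 22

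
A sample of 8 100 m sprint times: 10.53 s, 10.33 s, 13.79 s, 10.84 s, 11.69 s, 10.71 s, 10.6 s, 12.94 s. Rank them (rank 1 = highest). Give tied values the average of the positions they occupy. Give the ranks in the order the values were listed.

7, 8, 1, 4, 3, 5, 6, 2

Sorted (descending): 13.79, 12.94, 11.69, 10.84, 10.71, 10.6, 10.53, 10.33
No ties — each value takes its position as its rank.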